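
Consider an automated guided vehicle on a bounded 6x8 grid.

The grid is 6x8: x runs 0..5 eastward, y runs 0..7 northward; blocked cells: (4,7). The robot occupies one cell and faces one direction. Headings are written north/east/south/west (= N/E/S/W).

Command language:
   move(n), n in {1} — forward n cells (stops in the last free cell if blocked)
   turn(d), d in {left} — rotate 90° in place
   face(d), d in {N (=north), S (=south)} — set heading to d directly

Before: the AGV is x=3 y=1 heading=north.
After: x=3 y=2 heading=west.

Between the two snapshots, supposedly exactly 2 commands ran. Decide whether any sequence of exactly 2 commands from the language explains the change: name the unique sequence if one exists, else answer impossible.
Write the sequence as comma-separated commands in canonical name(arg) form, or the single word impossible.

move(1), turn(left)

key: order matters: swapping move(1) and turn(left) lands elsewhere
from: x=3 y=1 heading=north
1. move(1) → x=3 y=2 heading=north
2. turn(left) → x=3 y=2 heading=west
uniquely the one of 16 2-step routes that fits.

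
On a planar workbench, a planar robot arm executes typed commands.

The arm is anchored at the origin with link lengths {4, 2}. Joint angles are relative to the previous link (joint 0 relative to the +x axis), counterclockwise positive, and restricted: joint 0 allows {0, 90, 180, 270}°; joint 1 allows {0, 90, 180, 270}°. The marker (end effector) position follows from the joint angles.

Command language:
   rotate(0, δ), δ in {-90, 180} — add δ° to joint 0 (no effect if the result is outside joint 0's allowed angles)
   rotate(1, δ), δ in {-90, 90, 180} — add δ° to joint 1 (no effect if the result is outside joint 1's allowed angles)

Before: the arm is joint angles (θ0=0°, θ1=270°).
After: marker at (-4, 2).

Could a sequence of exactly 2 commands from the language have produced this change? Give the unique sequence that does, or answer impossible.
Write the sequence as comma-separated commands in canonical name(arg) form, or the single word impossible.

rotate(0, -90), rotate(0, -90)

t0: joint angles (θ0=0°, θ1=270°)
1. rotate(0, -90) → joint angles (θ0=270°, θ1=270°)
2. rotate(0, -90) → joint angles (θ0=180°, θ1=270°)
no rival 2-sequence matches.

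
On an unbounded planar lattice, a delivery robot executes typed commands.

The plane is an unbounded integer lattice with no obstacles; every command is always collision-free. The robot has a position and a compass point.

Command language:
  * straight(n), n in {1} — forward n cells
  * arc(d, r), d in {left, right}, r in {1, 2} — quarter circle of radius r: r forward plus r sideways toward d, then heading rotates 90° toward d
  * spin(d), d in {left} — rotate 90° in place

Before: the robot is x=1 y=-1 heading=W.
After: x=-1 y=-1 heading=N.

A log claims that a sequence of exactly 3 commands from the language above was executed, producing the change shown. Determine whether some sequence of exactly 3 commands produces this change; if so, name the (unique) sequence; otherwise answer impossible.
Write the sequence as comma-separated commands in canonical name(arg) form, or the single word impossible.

key: running arc(right, 1) before spin(left) would end elsewhere — order is forced
t0: x=1 y=-1 heading=W
step 1 (spin(left)): x=1 y=-1 heading=S
step 2 (arc(right, 1)): x=0 y=-2 heading=W
step 3 (arc(right, 1)): x=-1 y=-1 heading=N
no rival 3-sequence matches.

spin(left), arc(right, 1), arc(right, 1)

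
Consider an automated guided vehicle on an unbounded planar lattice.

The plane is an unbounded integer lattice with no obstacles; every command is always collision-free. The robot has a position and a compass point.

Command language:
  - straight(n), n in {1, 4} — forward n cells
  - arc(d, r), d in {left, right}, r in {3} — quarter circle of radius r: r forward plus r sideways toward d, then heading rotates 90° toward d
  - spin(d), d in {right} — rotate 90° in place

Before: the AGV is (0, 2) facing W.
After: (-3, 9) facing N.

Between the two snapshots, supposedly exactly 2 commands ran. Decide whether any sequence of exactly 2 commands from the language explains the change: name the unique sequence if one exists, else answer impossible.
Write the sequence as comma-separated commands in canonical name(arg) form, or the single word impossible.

arc(right, 3), straight(4)

key: cell and facing (now N) both changed — the 2 commands mix motion and turning
begin: (0, 2) facing W
[1] after arc(right, 3): (-3, 5) facing N
[2] after straight(4): (-3, 9) facing N
no rival 2-sequence matches.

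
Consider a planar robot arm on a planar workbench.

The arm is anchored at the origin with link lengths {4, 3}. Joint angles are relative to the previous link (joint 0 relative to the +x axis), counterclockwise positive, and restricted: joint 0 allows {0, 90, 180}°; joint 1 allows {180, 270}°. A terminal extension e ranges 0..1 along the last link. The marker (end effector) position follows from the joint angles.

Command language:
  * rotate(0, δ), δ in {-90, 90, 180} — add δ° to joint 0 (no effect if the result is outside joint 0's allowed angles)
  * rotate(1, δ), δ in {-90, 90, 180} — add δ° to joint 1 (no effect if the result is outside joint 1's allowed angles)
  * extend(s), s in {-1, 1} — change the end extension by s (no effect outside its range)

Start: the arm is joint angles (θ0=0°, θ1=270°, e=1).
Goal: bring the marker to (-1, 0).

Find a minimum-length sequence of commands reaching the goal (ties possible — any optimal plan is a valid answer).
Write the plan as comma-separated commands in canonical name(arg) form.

begin: joint angles (θ0=0°, θ1=270°, e=1)
[1] after extend(-1): joint angles (θ0=0°, θ1=270°, e=0)
[2] after rotate(0, 180): joint angles (θ0=180°, θ1=270°, e=0)
[3] after rotate(1, -90): joint angles (θ0=180°, θ1=180°, e=0)
nothing shorter than 3 reaches the goal.

extend(-1), rotate(0, 180), rotate(1, -90)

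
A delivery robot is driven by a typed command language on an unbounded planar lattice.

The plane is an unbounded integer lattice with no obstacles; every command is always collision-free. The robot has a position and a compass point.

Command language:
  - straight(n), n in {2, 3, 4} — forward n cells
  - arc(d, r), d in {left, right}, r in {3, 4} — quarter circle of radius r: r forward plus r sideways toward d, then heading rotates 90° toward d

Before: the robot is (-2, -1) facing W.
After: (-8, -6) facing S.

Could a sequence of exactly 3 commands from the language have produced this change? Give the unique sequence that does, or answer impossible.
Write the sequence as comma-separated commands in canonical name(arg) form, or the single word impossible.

key: cell and facing (now S) both changed — the 3 commands mix motion and turning
initial: (-2, -1) facing W
1. straight(3) → (-5, -1) facing W
2. arc(left, 3) → (-8, -4) facing S
3. straight(2) → (-8, -6) facing S
no rival 3-sequence matches.

straight(3), arc(left, 3), straight(2)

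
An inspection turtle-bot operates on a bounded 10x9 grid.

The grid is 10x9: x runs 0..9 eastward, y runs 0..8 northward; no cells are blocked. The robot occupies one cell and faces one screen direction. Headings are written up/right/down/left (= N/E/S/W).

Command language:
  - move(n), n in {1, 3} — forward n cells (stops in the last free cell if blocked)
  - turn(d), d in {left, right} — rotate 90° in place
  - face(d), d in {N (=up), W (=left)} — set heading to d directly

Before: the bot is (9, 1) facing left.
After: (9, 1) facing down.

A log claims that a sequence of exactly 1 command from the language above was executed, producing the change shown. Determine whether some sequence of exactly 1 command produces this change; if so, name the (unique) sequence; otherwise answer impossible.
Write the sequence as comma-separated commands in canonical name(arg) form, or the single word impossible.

turn(left)

key: parked at (9,1) the whole time — nothing moves the robot
initial: (9, 1) facing left
[1] after turn(left): (9, 1) facing down
no other 1-command option fits: unique.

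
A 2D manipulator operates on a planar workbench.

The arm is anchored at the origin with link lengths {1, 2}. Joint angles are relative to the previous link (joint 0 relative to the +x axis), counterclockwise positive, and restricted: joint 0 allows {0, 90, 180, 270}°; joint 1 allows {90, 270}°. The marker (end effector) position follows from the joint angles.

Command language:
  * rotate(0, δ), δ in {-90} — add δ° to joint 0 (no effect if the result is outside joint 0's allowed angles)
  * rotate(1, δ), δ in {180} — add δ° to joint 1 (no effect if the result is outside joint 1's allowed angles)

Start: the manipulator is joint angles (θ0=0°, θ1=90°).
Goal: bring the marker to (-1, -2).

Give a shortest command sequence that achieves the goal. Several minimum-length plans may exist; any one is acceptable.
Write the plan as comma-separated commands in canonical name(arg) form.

begin: joint angles (θ0=0°, θ1=90°)
t=1 rotate(0, -90) ⇒ joint angles (θ0=270°, θ1=90°)
t=2 rotate(0, -90) ⇒ joint angles (θ0=180°, θ1=90°)
shorter routes all fall short; 2 is best.

rotate(0, -90), rotate(0, -90)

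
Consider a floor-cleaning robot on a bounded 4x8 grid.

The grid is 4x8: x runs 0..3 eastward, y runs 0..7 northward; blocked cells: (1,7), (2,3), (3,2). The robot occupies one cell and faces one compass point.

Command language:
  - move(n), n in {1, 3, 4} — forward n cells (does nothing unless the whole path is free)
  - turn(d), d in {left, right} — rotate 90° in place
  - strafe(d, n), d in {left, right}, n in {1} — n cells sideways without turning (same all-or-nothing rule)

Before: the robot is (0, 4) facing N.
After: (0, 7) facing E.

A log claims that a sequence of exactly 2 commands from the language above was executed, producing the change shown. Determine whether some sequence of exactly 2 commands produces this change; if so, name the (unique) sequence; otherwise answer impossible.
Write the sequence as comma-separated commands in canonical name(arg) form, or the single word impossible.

move(3), turn(right)

key: running turn(right) before move(3) would end elsewhere — order is forced
begin: (0, 4) facing N
[1] after move(3): (0, 7) facing N
[2] after turn(right): (0, 7) facing E
no rival 2-sequence matches.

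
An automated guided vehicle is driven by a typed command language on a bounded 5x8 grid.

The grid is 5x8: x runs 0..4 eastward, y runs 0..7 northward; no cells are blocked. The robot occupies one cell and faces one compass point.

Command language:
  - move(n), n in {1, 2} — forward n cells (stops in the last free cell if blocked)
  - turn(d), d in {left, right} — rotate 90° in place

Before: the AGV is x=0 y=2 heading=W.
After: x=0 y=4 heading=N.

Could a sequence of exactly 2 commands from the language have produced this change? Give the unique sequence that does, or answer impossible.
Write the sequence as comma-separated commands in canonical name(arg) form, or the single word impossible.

key: running move(2) before turn(right) would end elsewhere — order is forced
begin: x=0 y=2 heading=W
[1] after turn(right): x=0 y=2 heading=N
[2] after move(2): x=0 y=4 heading=N
uniquely the one of 16 2-step routes that fits.

turn(right), move(2)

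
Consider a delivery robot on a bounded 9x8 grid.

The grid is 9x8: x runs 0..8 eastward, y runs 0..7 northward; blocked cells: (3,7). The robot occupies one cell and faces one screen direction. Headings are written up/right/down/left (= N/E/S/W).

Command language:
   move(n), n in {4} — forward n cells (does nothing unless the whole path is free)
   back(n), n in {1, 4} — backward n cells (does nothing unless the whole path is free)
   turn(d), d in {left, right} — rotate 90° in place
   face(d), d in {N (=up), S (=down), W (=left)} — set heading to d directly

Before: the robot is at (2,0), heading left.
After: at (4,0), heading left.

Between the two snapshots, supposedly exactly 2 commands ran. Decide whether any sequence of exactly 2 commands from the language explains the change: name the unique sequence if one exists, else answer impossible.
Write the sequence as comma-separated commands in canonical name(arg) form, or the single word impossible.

back(1), back(1)

key: heading stays W — no command in the sequence turns
initial: at (2,0), heading left
[1] after back(1): at (3,0), heading left
[2] after back(1): at (4,0), heading left
uniquely the one of 64 2-step routes that fits.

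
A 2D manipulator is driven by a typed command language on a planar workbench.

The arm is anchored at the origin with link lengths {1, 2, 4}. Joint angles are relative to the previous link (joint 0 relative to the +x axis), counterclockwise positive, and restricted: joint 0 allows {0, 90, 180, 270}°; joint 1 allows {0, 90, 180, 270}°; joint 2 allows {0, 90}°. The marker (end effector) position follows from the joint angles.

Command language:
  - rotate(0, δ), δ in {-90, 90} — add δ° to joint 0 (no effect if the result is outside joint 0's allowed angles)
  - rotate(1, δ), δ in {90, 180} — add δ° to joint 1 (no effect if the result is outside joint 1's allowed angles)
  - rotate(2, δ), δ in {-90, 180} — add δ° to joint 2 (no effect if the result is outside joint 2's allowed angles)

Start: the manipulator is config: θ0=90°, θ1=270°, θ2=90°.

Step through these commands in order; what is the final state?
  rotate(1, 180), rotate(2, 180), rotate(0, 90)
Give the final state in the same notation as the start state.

config: θ0=180°, θ1=90°, θ2=90°

t0: config: θ0=90°, θ1=270°, θ2=90°
[1] after rotate(1, 180): config: θ0=90°, θ1=90°, θ2=90°
[2] after rotate(2, 180): config: θ0=90°, θ1=90°, θ2=90°
[3] after rotate(0, 90): config: θ0=180°, θ1=90°, θ2=90°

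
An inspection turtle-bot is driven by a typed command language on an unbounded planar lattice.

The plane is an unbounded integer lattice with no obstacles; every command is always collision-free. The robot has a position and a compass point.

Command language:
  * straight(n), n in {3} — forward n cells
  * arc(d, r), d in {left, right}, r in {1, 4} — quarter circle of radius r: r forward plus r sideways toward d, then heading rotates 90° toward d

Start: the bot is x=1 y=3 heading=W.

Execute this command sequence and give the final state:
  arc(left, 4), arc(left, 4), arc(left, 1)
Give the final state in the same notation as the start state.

x=2 y=-4 heading=N

begin: x=1 y=3 heading=W
[1] after arc(left, 4): x=-3 y=-1 heading=S
[2] after arc(left, 4): x=1 y=-5 heading=E
[3] after arc(left, 1): x=2 y=-4 heading=N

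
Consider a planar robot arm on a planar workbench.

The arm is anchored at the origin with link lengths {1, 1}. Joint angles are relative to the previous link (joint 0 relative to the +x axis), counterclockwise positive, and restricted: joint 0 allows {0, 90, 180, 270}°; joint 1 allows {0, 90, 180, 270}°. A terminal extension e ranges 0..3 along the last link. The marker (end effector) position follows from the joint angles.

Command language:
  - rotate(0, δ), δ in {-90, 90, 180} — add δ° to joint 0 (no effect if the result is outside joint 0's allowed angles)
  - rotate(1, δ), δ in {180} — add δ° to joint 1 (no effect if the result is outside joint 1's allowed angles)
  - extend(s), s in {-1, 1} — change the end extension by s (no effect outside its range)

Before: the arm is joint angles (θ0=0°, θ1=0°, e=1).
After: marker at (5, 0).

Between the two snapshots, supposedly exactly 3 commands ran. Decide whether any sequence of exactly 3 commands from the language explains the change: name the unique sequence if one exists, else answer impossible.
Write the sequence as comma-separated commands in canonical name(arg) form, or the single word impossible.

extend(1), extend(1), extend(1)

from: joint angles (θ0=0°, θ1=0°, e=1)
[1] after extend(1): joint angles (θ0=0°, θ1=0°, e=2)
[2] after extend(1): joint angles (θ0=0°, θ1=0°, e=3)
[3] after extend(1): joint angles (θ0=0°, θ1=0°, e=3)
uniquely the one of 216 3-step routes that fits.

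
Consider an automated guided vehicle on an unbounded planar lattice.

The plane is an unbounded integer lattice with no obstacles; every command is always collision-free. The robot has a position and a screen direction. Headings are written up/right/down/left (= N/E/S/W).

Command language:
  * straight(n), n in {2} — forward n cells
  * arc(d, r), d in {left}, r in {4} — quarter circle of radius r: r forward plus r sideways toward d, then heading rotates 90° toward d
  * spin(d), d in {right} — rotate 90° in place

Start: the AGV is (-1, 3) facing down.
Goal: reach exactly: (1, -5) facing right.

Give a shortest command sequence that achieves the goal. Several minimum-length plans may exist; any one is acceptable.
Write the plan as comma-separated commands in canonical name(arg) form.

spin(right), arc(left, 4), arc(left, 4), straight(2)

begin: (-1, 3) facing down
[1] after spin(right): (-1, 3) facing left
[2] after arc(left, 4): (-5, -1) facing down
[3] after arc(left, 4): (-1, -5) facing right
[4] after straight(2): (1, -5) facing right
shorter routes all fall short; 4 is best.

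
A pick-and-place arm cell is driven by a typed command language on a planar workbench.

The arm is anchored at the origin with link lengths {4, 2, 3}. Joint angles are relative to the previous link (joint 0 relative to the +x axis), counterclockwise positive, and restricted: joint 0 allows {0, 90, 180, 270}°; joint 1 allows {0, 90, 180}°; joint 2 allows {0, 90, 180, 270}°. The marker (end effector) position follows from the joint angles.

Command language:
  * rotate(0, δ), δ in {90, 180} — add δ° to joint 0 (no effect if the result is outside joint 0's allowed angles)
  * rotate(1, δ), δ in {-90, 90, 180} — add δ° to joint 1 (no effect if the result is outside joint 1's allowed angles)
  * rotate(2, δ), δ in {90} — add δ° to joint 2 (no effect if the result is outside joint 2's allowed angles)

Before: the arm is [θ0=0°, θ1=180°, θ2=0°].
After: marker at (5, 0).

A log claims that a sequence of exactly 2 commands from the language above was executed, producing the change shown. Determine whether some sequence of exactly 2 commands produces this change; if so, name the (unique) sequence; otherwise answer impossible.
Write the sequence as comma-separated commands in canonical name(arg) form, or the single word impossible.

rotate(2, 90), rotate(2, 90)

start: [θ0=0°, θ1=180°, θ2=0°]
[1] after rotate(2, 90): [θ0=0°, θ1=180°, θ2=90°]
[2] after rotate(2, 90): [θ0=0°, θ1=180°, θ2=180°]
no rival 2-sequence matches.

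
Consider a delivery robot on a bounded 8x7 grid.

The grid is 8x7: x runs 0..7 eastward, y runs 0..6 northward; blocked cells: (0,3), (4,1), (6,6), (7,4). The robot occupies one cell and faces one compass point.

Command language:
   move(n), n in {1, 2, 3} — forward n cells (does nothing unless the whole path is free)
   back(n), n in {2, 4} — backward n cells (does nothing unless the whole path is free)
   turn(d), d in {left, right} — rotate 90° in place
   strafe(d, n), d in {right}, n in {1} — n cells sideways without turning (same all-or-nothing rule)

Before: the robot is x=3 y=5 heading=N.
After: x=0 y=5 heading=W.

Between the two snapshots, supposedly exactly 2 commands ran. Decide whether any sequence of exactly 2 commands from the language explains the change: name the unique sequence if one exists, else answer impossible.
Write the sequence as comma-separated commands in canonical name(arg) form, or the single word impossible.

key: position moved to (0,5) AND the heading swung to W — translation plus rotation needed
initial: x=3 y=5 heading=N
[1] after turn(left): x=3 y=5 heading=W
[2] after move(3): x=0 y=5 heading=W
uniquely the one of 64 2-step routes that fits.

turn(left), move(3)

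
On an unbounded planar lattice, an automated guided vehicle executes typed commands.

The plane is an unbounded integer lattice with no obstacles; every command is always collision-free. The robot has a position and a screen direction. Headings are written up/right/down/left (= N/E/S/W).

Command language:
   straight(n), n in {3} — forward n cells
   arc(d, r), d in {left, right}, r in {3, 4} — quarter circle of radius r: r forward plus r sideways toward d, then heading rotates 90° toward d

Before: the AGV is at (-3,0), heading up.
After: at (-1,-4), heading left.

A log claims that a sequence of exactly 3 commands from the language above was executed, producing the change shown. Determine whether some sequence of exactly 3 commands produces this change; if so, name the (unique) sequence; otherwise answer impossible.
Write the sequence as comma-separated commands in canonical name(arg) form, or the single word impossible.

key: position moved to (-1,-4) AND the heading swung to W — translation plus rotation needed
from: at (-3,0), heading up
step 1 (arc(right, 3)): at (0,3), heading right
step 2 (arc(right, 3)): at (3,0), heading down
step 3 (arc(right, 4)): at (-1,-4), heading left
all 125 alternatives checked — unique.

arc(right, 3), arc(right, 3), arc(right, 4)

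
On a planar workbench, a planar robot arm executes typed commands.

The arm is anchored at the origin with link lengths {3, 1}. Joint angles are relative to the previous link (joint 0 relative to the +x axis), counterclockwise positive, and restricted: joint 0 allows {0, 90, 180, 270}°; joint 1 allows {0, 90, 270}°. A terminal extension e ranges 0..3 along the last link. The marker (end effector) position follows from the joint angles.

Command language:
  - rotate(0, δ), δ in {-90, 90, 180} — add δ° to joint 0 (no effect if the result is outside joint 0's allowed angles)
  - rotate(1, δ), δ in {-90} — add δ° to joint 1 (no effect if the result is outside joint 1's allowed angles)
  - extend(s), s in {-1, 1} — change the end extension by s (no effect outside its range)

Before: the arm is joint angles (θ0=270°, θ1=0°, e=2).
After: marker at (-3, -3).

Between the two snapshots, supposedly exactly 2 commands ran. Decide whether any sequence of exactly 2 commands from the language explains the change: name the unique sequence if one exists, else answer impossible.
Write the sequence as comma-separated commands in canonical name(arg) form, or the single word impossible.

rotate(1, -90), rotate(1, -90)

from: joint angles (θ0=270°, θ1=0°, e=2)
t=1 rotate(1, -90) ⇒ joint angles (θ0=270°, θ1=270°, e=2)
t=2 rotate(1, -90) ⇒ joint angles (θ0=270°, θ1=270°, e=2)
uniquely the one of 36 2-step routes that fits.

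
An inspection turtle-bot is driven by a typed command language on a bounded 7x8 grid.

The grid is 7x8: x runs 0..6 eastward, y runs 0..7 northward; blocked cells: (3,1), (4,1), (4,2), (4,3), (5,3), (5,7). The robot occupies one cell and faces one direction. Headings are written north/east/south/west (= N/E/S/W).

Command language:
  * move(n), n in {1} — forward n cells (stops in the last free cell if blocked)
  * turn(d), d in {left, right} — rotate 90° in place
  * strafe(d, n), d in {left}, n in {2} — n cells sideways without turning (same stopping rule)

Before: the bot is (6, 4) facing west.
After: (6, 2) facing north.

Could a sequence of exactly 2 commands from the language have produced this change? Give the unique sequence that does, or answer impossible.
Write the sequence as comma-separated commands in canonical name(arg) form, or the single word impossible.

strafe(left, 2), turn(right)

key: order matters: swapping strafe(left, 2) and turn(right) lands elsewhere
t0: (6, 4) facing west
1. strafe(left, 2) → (6, 2) facing west
2. turn(right) → (6, 2) facing north
no other 2-command option fits: unique.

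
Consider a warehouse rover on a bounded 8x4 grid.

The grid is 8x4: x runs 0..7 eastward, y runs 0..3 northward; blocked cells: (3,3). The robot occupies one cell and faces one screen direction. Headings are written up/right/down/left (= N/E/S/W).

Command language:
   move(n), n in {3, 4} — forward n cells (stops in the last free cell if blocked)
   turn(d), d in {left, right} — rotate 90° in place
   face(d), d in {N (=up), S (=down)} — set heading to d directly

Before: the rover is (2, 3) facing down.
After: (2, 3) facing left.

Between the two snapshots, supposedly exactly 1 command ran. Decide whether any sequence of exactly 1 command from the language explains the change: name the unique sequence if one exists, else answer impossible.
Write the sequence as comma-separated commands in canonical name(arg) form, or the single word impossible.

key: (2,3) unchanged — the single command moves nothing
from: (2, 3) facing down
step 1 (turn(right)): (2, 3) facing left
uniquely the one of 6 1-step routes that fits.

turn(right)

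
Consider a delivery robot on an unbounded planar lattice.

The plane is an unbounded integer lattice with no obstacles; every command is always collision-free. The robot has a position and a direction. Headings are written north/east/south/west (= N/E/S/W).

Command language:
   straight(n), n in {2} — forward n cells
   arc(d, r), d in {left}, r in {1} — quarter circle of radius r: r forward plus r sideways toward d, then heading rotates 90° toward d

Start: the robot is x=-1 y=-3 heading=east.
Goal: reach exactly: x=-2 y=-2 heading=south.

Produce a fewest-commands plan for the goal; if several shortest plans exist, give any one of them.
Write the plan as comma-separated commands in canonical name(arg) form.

arc(left, 1), arc(left, 1), arc(left, 1)

initial: x=-1 y=-3 heading=east
step 1 (arc(left, 1)): x=0 y=-2 heading=north
step 2 (arc(left, 1)): x=-1 y=-1 heading=west
step 3 (arc(left, 1)): x=-2 y=-2 heading=south
no 2-step plan works, so 3 is optimal.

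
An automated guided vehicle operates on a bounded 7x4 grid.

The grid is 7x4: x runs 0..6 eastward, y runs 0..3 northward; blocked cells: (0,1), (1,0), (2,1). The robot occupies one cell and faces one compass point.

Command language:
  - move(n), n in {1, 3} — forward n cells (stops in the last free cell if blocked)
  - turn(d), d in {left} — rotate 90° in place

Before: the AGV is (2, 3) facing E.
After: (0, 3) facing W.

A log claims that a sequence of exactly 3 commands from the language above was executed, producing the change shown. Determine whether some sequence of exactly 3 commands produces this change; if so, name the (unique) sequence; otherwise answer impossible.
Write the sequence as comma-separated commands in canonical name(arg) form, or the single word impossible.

turn(left), turn(left), move(3)

key: move(3) runs into the grid edge before its full distance
t0: (2, 3) facing E
[1] after turn(left): (2, 3) facing N
[2] after turn(left): (2, 3) facing W
[3] after move(3): (0, 3) facing W
uniquely the one of 27 3-step routes that fits.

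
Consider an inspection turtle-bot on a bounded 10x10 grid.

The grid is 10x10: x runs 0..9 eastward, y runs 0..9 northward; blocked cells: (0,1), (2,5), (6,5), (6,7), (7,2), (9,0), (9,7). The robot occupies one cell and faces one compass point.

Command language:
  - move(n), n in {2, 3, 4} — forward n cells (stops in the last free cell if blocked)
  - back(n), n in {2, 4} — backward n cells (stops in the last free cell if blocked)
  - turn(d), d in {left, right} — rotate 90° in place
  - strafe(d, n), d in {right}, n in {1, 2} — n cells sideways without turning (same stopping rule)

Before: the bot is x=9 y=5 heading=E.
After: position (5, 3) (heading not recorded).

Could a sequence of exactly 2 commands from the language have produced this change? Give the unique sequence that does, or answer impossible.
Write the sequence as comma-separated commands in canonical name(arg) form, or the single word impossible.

key: order matters: swapping strafe(right, 2) and back(4) lands elsewhere
t0: x=9 y=5 heading=E
step 1 (strafe(right, 2)): x=9 y=3 heading=E
step 2 (back(4)): x=5 y=3 heading=E
all 81 alternatives checked — unique.

strafe(right, 2), back(4)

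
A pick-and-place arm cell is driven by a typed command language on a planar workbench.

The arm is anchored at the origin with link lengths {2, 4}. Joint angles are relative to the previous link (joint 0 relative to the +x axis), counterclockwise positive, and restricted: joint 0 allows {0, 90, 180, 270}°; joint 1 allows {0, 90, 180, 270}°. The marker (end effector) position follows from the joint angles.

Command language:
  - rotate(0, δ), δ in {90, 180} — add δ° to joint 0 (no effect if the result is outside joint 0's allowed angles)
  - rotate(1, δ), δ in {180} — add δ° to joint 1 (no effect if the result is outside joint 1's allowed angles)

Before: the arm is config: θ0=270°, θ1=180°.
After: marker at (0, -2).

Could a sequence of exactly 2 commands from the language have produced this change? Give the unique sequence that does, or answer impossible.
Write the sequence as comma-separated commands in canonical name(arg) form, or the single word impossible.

rotate(0, 90), rotate(0, 90)

from: config: θ0=270°, θ1=180°
1. rotate(0, 90) → config: θ0=0°, θ1=180°
2. rotate(0, 90) → config: θ0=90°, θ1=180°
uniquely the one of 9 2-step routes that fits.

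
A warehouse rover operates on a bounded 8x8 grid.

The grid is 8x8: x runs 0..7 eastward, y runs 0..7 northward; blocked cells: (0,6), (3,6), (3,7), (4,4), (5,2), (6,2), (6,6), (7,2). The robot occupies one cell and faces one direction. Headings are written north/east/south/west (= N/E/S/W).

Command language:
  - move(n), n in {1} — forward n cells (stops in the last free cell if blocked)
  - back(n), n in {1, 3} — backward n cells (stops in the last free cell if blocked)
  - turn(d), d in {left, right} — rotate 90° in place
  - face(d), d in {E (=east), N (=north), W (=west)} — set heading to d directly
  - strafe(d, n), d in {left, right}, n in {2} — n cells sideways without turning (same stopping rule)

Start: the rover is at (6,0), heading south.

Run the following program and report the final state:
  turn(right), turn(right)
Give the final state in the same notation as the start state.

at (6,0), heading north

t0: at (6,0), heading south
t=1 turn(right) ⇒ at (6,0), heading west
t=2 turn(right) ⇒ at (6,0), heading north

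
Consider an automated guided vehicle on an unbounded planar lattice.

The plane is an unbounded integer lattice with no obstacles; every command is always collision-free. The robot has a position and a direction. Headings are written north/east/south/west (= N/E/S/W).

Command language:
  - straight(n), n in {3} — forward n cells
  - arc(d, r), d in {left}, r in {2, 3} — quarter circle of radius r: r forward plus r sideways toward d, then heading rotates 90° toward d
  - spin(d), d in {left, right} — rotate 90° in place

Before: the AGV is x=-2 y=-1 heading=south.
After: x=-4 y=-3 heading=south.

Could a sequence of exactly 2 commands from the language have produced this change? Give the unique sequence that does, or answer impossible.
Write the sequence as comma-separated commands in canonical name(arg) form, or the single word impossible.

spin(right), arc(left, 2)

key: still facing S at the end — net rotation zero over 2 steps
begin: x=-2 y=-1 heading=south
t=1 spin(right) ⇒ x=-2 y=-1 heading=west
t=2 arc(left, 2) ⇒ x=-4 y=-3 heading=south
all 25 alternatives checked — unique.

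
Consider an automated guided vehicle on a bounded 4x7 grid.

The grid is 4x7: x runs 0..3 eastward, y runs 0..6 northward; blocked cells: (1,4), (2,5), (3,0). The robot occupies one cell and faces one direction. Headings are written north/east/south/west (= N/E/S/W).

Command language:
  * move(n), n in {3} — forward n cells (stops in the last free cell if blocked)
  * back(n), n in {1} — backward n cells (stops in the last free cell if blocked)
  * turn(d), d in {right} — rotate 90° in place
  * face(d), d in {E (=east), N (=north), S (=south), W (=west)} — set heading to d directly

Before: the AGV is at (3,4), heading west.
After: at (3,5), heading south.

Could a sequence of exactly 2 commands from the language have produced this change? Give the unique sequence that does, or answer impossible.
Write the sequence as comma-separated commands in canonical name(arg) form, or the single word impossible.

key: position moved to (3,5) AND the heading swung to S — translation plus rotation needed
t0: at (3,4), heading west
step 1 (face(S)): at (3,4), heading south
step 2 (back(1)): at (3,5), heading south
uniquely the one of 49 2-step routes that fits.

face(S), back(1)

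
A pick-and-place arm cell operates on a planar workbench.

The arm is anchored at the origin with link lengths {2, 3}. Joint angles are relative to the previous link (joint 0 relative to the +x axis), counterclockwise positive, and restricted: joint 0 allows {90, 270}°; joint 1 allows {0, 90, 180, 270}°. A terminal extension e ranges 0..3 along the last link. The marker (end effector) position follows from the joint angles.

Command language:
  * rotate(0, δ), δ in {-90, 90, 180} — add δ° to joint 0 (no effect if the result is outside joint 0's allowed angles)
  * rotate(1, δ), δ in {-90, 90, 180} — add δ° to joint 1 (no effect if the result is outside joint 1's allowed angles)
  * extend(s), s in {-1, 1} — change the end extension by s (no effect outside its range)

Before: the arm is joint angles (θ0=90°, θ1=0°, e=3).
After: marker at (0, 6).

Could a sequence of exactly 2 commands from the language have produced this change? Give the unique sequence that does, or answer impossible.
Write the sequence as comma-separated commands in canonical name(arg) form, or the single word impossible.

extend(-1), extend(-1)

from: joint angles (θ0=90°, θ1=0°, e=3)
step 1 (extend(-1)): joint angles (θ0=90°, θ1=0°, e=2)
step 2 (extend(-1)): joint angles (θ0=90°, θ1=0°, e=1)
no rival 2-sequence matches.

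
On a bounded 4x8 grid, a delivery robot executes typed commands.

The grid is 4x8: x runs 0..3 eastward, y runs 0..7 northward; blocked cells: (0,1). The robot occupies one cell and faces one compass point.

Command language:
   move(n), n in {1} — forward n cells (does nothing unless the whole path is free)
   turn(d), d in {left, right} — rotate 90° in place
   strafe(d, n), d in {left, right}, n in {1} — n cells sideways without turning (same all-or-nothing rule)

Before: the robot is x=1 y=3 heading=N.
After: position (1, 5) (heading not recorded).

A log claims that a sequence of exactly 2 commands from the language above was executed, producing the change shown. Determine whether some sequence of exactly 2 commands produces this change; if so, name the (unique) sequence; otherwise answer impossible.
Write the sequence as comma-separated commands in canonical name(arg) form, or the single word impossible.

initial: x=1 y=3 heading=N
1. move(1) → x=1 y=4 heading=N
2. move(1) → x=1 y=5 heading=N
no other 2-command option fits: unique.

move(1), move(1)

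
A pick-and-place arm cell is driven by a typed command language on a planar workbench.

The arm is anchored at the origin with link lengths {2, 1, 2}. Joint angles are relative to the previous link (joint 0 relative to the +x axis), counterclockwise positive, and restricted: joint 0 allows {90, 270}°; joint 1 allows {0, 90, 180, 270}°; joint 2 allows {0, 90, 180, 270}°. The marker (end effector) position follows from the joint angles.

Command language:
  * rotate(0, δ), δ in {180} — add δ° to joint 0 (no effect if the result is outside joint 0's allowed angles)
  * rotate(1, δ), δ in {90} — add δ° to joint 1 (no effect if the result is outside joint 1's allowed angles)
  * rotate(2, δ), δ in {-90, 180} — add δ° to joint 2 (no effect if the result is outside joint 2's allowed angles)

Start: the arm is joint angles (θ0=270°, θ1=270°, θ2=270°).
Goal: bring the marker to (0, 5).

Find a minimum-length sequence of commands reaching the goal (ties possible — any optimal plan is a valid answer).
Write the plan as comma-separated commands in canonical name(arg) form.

rotate(0, 180), rotate(2, -90), rotate(1, 90), rotate(2, 180)

start: joint angles (θ0=270°, θ1=270°, θ2=270°)
t=1 rotate(0, 180) ⇒ joint angles (θ0=90°, θ1=270°, θ2=270°)
t=2 rotate(2, -90) ⇒ joint angles (θ0=90°, θ1=270°, θ2=180°)
t=3 rotate(1, 90) ⇒ joint angles (θ0=90°, θ1=0°, θ2=180°)
t=4 rotate(2, 180) ⇒ joint angles (θ0=90°, θ1=0°, θ2=0°)
shorter routes all fall short; 4 is best.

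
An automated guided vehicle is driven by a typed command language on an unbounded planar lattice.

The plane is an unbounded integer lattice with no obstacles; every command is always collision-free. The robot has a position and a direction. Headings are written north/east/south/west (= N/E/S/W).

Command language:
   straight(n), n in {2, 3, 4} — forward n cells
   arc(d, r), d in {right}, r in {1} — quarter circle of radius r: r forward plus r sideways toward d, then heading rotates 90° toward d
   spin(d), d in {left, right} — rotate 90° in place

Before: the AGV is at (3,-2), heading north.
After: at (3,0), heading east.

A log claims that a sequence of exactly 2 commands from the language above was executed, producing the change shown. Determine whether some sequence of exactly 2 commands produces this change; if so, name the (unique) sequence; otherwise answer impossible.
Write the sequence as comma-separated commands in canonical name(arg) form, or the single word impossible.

key: order matters: swapping straight(2) and spin(right) lands elsewhere
t0: at (3,-2), heading north
1. straight(2) → at (3,0), heading north
2. spin(right) → at (3,0), heading east
no other 2-command option fits: unique.

straight(2), spin(right)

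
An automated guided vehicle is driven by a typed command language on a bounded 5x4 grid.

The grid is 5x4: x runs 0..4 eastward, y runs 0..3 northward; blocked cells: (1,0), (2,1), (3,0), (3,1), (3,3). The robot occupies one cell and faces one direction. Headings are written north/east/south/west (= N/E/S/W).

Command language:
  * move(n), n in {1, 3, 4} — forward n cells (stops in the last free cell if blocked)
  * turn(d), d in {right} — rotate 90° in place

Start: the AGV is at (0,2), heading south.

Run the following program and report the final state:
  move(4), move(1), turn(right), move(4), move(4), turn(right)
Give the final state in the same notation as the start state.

at (0,0), heading north

t0: at (0,2), heading south
step 1 (move(4)): at (0,0), heading south
step 2 (move(1)): at (0,0), heading south
step 3 (turn(right)): at (0,0), heading west
step 4 (move(4)): at (0,0), heading west
step 5 (move(4)): at (0,0), heading west
step 6 (turn(right)): at (0,0), heading north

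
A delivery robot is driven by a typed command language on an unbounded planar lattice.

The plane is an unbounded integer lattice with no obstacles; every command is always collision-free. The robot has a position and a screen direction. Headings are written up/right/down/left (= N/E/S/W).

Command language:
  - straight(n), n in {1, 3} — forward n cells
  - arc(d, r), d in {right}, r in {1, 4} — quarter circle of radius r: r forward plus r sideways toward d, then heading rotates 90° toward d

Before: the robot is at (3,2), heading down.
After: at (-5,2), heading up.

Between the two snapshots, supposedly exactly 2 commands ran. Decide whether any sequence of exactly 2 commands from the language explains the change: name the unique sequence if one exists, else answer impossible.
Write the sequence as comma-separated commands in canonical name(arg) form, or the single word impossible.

key: position moved to (-5,2) AND the heading swung to N — translation plus rotation needed
start: at (3,2), heading down
t=1 arc(right, 4) ⇒ at (-1,-2), heading left
t=2 arc(right, 4) ⇒ at (-5,2), heading up
uniquely the one of 16 2-step routes that fits.

arc(right, 4), arc(right, 4)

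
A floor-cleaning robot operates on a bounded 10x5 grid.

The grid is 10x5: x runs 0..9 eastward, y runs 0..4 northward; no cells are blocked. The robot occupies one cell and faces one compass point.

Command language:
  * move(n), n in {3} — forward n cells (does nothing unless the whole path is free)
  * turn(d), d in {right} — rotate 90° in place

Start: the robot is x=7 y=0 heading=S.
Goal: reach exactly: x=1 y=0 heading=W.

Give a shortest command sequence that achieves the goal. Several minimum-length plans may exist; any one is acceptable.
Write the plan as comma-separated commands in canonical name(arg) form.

turn(right), move(3), move(3)

start: x=7 y=0 heading=S
t=1 turn(right) ⇒ x=7 y=0 heading=W
t=2 move(3) ⇒ x=4 y=0 heading=W
t=3 move(3) ⇒ x=1 y=0 heading=W
nothing shorter than 3 reaches the goal.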